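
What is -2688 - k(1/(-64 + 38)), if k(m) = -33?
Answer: -2655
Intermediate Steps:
-2688 - k(1/(-64 + 38)) = -2688 - 1*(-33) = -2688 + 33 = -2655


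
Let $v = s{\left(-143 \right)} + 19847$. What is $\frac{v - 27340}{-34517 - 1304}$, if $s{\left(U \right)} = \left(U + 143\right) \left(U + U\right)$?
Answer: $\frac{7493}{35821} \approx 0.20918$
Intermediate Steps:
$s{\left(U \right)} = 2 U \left(143 + U\right)$ ($s{\left(U \right)} = \left(143 + U\right) 2 U = 2 U \left(143 + U\right)$)
$v = 19847$ ($v = 2 \left(-143\right) \left(143 - 143\right) + 19847 = 2 \left(-143\right) 0 + 19847 = 0 + 19847 = 19847$)
$\frac{v - 27340}{-34517 - 1304} = \frac{19847 - 27340}{-34517 - 1304} = - \frac{7493}{-35821} = \left(-7493\right) \left(- \frac{1}{35821}\right) = \frac{7493}{35821}$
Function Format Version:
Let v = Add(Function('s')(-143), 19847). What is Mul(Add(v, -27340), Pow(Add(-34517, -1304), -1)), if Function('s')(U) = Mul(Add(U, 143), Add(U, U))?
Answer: Rational(7493, 35821) ≈ 0.20918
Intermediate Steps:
Function('s')(U) = Mul(2, U, Add(143, U)) (Function('s')(U) = Mul(Add(143, U), Mul(2, U)) = Mul(2, U, Add(143, U)))
v = 19847 (v = Add(Mul(2, -143, Add(143, -143)), 19847) = Add(Mul(2, -143, 0), 19847) = Add(0, 19847) = 19847)
Mul(Add(v, -27340), Pow(Add(-34517, -1304), -1)) = Mul(Add(19847, -27340), Pow(Add(-34517, -1304), -1)) = Mul(-7493, Pow(-35821, -1)) = Mul(-7493, Rational(-1, 35821)) = Rational(7493, 35821)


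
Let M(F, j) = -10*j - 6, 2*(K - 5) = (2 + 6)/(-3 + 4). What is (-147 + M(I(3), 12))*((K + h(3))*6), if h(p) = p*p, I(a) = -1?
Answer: -29484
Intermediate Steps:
h(p) = p²
K = 9 (K = 5 + ((2 + 6)/(-3 + 4))/2 = 5 + (8/1)/2 = 5 + (8*1)/2 = 5 + (½)*8 = 5 + 4 = 9)
M(F, j) = -6 - 10*j
(-147 + M(I(3), 12))*((K + h(3))*6) = (-147 + (-6 - 10*12))*((9 + 3²)*6) = (-147 + (-6 - 120))*((9 + 9)*6) = (-147 - 126)*(18*6) = -273*108 = -29484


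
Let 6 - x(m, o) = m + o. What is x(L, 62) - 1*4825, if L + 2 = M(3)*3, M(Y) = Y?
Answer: -4888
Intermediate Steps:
L = 7 (L = -2 + 3*3 = -2 + 9 = 7)
x(m, o) = 6 - m - o (x(m, o) = 6 - (m + o) = 6 + (-m - o) = 6 - m - o)
x(L, 62) - 1*4825 = (6 - 1*7 - 1*62) - 1*4825 = (6 - 7 - 62) - 4825 = -63 - 4825 = -4888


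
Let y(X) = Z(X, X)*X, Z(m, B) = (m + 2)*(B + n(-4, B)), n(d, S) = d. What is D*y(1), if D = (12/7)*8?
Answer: -864/7 ≈ -123.43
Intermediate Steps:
Z(m, B) = (-4 + B)*(2 + m) (Z(m, B) = (m + 2)*(B - 4) = (2 + m)*(-4 + B) = (-4 + B)*(2 + m))
D = 96/7 (D = (12*(1/7))*8 = (12/7)*8 = 96/7 ≈ 13.714)
y(X) = X*(-8 + X**2 - 2*X) (y(X) = (-8 - 4*X + 2*X + X*X)*X = (-8 - 4*X + 2*X + X**2)*X = (-8 + X**2 - 2*X)*X = X*(-8 + X**2 - 2*X))
D*y(1) = 96*(1*(-8 + 1**2 - 2*1))/7 = 96*(1*(-8 + 1 - 2))/7 = 96*(1*(-9))/7 = (96/7)*(-9) = -864/7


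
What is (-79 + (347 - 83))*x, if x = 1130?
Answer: 209050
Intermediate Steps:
(-79 + (347 - 83))*x = (-79 + (347 - 83))*1130 = (-79 + 264)*1130 = 185*1130 = 209050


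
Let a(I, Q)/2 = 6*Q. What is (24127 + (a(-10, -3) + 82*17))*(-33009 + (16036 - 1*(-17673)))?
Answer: 17839500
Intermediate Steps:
a(I, Q) = 12*Q (a(I, Q) = 2*(6*Q) = 12*Q)
(24127 + (a(-10, -3) + 82*17))*(-33009 + (16036 - 1*(-17673))) = (24127 + (12*(-3) + 82*17))*(-33009 + (16036 - 1*(-17673))) = (24127 + (-36 + 1394))*(-33009 + (16036 + 17673)) = (24127 + 1358)*(-33009 + 33709) = 25485*700 = 17839500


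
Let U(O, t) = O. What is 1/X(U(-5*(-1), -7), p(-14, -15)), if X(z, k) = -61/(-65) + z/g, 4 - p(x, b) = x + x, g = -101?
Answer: 6565/5836 ≈ 1.1249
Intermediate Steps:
p(x, b) = 4 - 2*x (p(x, b) = 4 - (x + x) = 4 - 2*x)
X(z, k) = 61/65 - z/101 (X(z, k) = -61/(-65) + z/(-101) = -61*(-1/65) + z*(-1/101) = 61/65 - z/101)
1/X(U(-5*(-1), -7), p(-14, -15)) = 1/(61/65 - (-5)*(-1)/101) = 1/(61/65 - 1/101*5) = 1/(61/65 - 5/101) = 1/(5836/6565) = 6565/5836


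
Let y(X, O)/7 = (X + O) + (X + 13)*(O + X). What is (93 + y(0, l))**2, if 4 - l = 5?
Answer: 25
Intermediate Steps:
l = -1 (l = 4 - 1*5 = 4 - 5 = -1)
y(X, O) = 7*O + 7*X + 7*(13 + X)*(O + X) (y(X, O) = 7*((X + O) + (X + 13)*(O + X)) = 7*((O + X) + (13 + X)*(O + X)) = 7*(O + X + (13 + X)*(O + X)) = 7*O + 7*X + 7*(13 + X)*(O + X))
(93 + y(0, l))**2 = (93 + (7*0**2 + 98*(-1) + 98*0 + 7*(-1)*0))**2 = (93 + (7*0 - 98 + 0 + 0))**2 = (93 + (0 - 98 + 0 + 0))**2 = (93 - 98)**2 = (-5)**2 = 25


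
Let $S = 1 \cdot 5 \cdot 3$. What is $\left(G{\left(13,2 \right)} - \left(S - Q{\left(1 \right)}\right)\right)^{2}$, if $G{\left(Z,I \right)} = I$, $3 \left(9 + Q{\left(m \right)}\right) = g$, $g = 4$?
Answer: $\frac{3844}{9} \approx 427.11$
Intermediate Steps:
$Q{\left(m \right)} = - \frac{23}{3}$ ($Q{\left(m \right)} = -9 + \frac{1}{3} \cdot 4 = -9 + \frac{4}{3} = - \frac{23}{3}$)
$S = 15$ ($S = 5 \cdot 3 = 15$)
$\left(G{\left(13,2 \right)} - \left(S - Q{\left(1 \right)}\right)\right)^{2} = \left(2 - \frac{68}{3}\right)^{2} = \left(- \frac{62}{3}\right)^{2} = \frac{3844}{9}$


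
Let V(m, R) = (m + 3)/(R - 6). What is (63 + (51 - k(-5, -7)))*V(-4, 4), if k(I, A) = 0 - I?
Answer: 109/2 ≈ 54.500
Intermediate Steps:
V(m, R) = (3 + m)/(-6 + R)
k(I, A) = -I
(63 + (51 - k(-5, -7)))*V(-4, 4) = (63 + (51 - (-1)*(-5)))*((3 - 4)/(-6 + 4)) = (63 + (51 - 1*5))*(-1/(-2)) = (63 + (51 - 5))*(-½*(-1)) = (63 + 46)*(½) = 109*(½) = 109/2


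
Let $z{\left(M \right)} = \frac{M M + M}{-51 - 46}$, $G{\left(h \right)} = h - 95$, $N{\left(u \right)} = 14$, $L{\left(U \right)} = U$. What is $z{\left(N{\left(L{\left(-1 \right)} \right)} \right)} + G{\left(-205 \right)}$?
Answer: $- \frac{29310}{97} \approx -302.17$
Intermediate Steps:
$G{\left(h \right)} = -95 + h$
$z{\left(M \right)} = - \frac{M}{97} - \frac{M^{2}}{97}$ ($z{\left(M \right)} = \frac{M^{2} + M}{-97} = \left(M + M^{2}\right) \left(- \frac{1}{97}\right) = - \frac{M}{97} - \frac{M^{2}}{97}$)
$z{\left(N{\left(L{\left(-1 \right)} \right)} \right)} + G{\left(-205 \right)} = \left(- \frac{1}{97}\right) 14 \left(1 + 14\right) - 300 = \left(- \frac{1}{97}\right) 14 \cdot 15 - 300 = - \frac{210}{97} - 300 = - \frac{29310}{97}$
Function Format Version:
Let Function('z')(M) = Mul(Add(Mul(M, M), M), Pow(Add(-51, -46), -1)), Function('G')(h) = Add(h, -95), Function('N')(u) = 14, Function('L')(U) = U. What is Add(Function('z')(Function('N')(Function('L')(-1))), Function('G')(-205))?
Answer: Rational(-29310, 97) ≈ -302.17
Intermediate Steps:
Function('G')(h) = Add(-95, h)
Function('z')(M) = Add(Mul(Rational(-1, 97), M), Mul(Rational(-1, 97), Pow(M, 2))) (Function('z')(M) = Mul(Add(Pow(M, 2), M), Pow(-97, -1)) = Mul(Add(M, Pow(M, 2)), Rational(-1, 97)) = Add(Mul(Rational(-1, 97), M), Mul(Rational(-1, 97), Pow(M, 2))))
Add(Function('z')(Function('N')(Function('L')(-1))), Function('G')(-205)) = Add(Mul(Rational(-1, 97), 14, Add(1, 14)), Add(-95, -205)) = Add(Mul(Rational(-1, 97), 14, 15), -300) = Add(Rational(-210, 97), -300) = Rational(-29310, 97)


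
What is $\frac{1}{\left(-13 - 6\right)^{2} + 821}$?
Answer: $\frac{1}{1182} \approx 0.00084602$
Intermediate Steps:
$\frac{1}{\left(-13 - 6\right)^{2} + 821} = \frac{1}{\left(-19\right)^{2} + 821} = \frac{1}{361 + 821} = \frac{1}{1182}$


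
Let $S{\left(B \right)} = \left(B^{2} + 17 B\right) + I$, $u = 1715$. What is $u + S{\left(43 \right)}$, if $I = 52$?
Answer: $4347$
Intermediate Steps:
$S{\left(B \right)} = 52 + B^{2} + 17 B$ ($S{\left(B \right)} = \left(B^{2} + 17 B\right) + 52 = 52 + B^{2} + 17 B$)
$u + S{\left(43 \right)} = 1715 + \left(52 + 43^{2} + 17 \cdot 43\right) = 1715 + \left(52 + 1849 + 731\right) = 1715 + 2632 = 4347$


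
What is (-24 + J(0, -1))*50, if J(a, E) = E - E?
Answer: -1200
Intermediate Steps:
J(a, E) = 0
(-24 + J(0, -1))*50 = (-24 + 0)*50 = -24*50 = -1200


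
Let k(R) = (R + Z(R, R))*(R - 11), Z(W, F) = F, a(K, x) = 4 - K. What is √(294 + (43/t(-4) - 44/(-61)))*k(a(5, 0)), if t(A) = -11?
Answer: 24*√130935585/671 ≈ 409.28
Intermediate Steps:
k(R) = 2*R*(-11 + R) (k(R) = (R + R)*(R - 11) = (2*R)*(-11 + R) = 2*R*(-11 + R))
√(294 + (43/t(-4) - 44/(-61)))*k(a(5, 0)) = √(294 + (43/(-11) - 44/(-61)))*(2*(4 - 1*5)*(-11 + (4 - 1*5))) = √(294 + (43*(-1/11) - 44*(-1/61)))*(2*(4 - 5)*(-11 + (4 - 5))) = √(294 + (-43/11 + 44/61))*(2*(-1)*(-11 - 1)) = √(294 - 2139/671)*(2*(-1)*(-12)) = √(195135/671)*24 = (√130935585/671)*24 = 24*√130935585/671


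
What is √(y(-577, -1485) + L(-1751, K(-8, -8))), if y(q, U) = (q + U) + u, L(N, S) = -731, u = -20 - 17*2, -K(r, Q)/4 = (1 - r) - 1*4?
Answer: I*√2847 ≈ 53.357*I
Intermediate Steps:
K(r, Q) = 12 + 4*r (K(r, Q) = -4*((1 - r) - 1*4) = -4*((1 - r) - 4) = -4*(-3 - r) = 12 + 4*r)
u = -54 (u = -20 - 34 = -54)
y(q, U) = -54 + U + q (y(q, U) = (q + U) - 54 = (U + q) - 54 = -54 + U + q)
√(y(-577, -1485) + L(-1751, K(-8, -8))) = √((-54 - 1485 - 577) - 731) = √(-2116 - 731) = √(-2847) = I*√2847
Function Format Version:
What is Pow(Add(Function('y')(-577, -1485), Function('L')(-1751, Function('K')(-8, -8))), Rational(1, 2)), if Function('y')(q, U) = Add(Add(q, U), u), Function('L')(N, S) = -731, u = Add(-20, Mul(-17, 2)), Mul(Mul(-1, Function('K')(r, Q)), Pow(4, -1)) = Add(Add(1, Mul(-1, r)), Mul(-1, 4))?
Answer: Mul(I, Pow(2847, Rational(1, 2))) ≈ Mul(53.357, I)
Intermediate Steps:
Function('K')(r, Q) = Add(12, Mul(4, r)) (Function('K')(r, Q) = Mul(-4, Add(Add(1, Mul(-1, r)), Mul(-1, 4))) = Mul(-4, Add(Add(1, Mul(-1, r)), -4)) = Mul(-4, Add(-3, Mul(-1, r))) = Add(12, Mul(4, r)))
u = -54 (u = Add(-20, -34) = -54)
Function('y')(q, U) = Add(-54, U, q) (Function('y')(q, U) = Add(Add(q, U), -54) = Add(Add(U, q), -54) = Add(-54, U, q))
Pow(Add(Function('y')(-577, -1485), Function('L')(-1751, Function('K')(-8, -8))), Rational(1, 2)) = Pow(Add(Add(-54, -1485, -577), -731), Rational(1, 2)) = Pow(Add(-2116, -731), Rational(1, 2)) = Pow(-2847, Rational(1, 2)) = Mul(I, Pow(2847, Rational(1, 2)))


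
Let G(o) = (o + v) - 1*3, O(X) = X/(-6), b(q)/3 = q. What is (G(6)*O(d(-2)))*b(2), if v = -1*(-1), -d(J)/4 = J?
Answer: -32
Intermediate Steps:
b(q) = 3*q
d(J) = -4*J
v = 1
O(X) = -X/6 (O(X) = X*(-1/6) = -X/6)
G(o) = -2 + o (G(o) = (o + 1) - 1*3 = (1 + o) - 3 = -2 + o)
(G(6)*O(d(-2)))*b(2) = ((-2 + 6)*(-(-2)*(-2)/3))*(3*2) = (4*(-1/6*8))*6 = (4*(-4/3))*6 = -16/3*6 = -32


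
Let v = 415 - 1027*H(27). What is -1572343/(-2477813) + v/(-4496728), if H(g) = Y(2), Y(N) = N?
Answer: 7074459929211/11142051095864 ≈ 0.63493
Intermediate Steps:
H(g) = 2
v = -1639 (v = 415 - 1027*2 = 415 - 2054 = -1639)
-1572343/(-2477813) + v/(-4496728) = -1572343/(-2477813) - 1639/(-4496728) = -1572343*(-1/2477813) - 1639*(-1/4496728) = 1572343/2477813 + 1639/4496728 = 7074459929211/11142051095864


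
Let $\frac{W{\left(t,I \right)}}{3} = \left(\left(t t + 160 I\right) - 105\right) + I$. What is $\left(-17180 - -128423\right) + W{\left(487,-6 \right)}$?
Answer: $819537$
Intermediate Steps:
$W{\left(t,I \right)} = -315 + 3 t^{2} + 483 I$ ($W{\left(t,I \right)} = 3 \left(\left(\left(t t + 160 I\right) - 105\right) + I\right) = 3 \left(\left(\left(t^{2} + 160 I\right) - 105\right) + I\right) = 3 \left(\left(-105 + t^{2} + 160 I\right) + I\right) = 3 \left(-105 + t^{2} + 161 I\right) = -315 + 3 t^{2} + 483 I$)
$\left(-17180 - -128423\right) + W{\left(487,-6 \right)} = \left(-17180 - -128423\right) + \left(-315 + 3 \cdot 487^{2} + 483 \left(-6\right)\right) = \left(-17180 + 128423\right) - -708294 = 111243 - -708294 = 111243 + 708294 = 819537$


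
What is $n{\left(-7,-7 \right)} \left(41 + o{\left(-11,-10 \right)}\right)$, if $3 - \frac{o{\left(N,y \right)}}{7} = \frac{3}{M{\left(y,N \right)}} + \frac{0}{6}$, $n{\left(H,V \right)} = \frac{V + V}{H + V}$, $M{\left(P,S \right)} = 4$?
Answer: $\frac{227}{4} \approx 56.75$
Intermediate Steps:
$n{\left(H,V \right)} = \frac{2 V}{H + V}$
$o{\left(N,y \right)} = \frac{63}{4}$ ($o{\left(N,y \right)} = 21 - 7 \left(\frac{3}{4} + \frac{0}{6}\right) = 21 - 7 \left(3 \cdot \frac{1}{4} + 0 \cdot \frac{1}{6}\right) = 21 - 7 \left(\frac{3}{4} + 0\right) = 21 - \frac{21}{4} = \frac{63}{4}$)
$n{\left(-7,-7 \right)} \left(41 + o{\left(-11,-10 \right)}\right) = 2 \left(-7\right) \frac{1}{-7 - 7} \left(41 + \frac{63}{4}\right) = 2 \left(-7\right) \frac{1}{-14} \cdot \frac{227}{4} = 2 \left(-7\right) \left(- \frac{1}{14}\right) \frac{227}{4} = 1 \cdot \frac{227}{4} = \frac{227}{4}$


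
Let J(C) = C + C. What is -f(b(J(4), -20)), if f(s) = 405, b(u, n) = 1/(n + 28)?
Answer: -405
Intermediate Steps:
J(C) = 2*C
b(u, n) = 1/(28 + n)
-f(b(J(4), -20)) = -1*405 = -405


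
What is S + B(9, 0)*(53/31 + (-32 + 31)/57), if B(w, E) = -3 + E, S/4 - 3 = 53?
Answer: 128946/589 ≈ 218.92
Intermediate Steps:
S = 224 (S = 12 + 4*53 = 12 + 212 = 224)
S + B(9, 0)*(53/31 + (-32 + 31)/57) = 224 + (-3 + 0)*(53/31 + (-32 + 31)/57) = 224 - 3*(53*(1/31) - 1*1/57) = 224 - 3*(53/31 - 1/57) = 224 - 3*2990/1767 = 224 - 2990/589 = 128946/589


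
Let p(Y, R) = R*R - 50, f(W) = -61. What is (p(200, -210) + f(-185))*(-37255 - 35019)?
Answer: -3179260986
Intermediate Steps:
p(Y, R) = -50 + R**2 (p(Y, R) = R**2 - 50 = -50 + R**2)
(p(200, -210) + f(-185))*(-37255 - 35019) = ((-50 + (-210)**2) - 61)*(-37255 - 35019) = ((-50 + 44100) - 61)*(-72274) = (44050 - 61)*(-72274) = 43989*(-72274) = -3179260986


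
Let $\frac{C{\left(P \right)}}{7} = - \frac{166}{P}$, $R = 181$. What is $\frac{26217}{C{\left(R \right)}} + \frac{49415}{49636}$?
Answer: $- \frac{117739574471}{28838516} \approx -4082.7$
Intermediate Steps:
$C{\left(P \right)} = - \frac{1162}{P}$ ($C{\left(P \right)} = 7 \left(- \frac{166}{P}\right) = - \frac{1162}{P}$)
$\frac{26217}{C{\left(R \right)}} + \frac{49415}{49636} = \frac{26217}{\left(-1162\right) \frac{1}{181}} + \frac{49415}{49636} = \frac{26217}{\left(-1162\right) \frac{1}{181}} + 49415 \cdot \frac{1}{49636} = \frac{26217}{- \frac{1162}{181}} + \frac{49415}{49636} = 26217 \left(- \frac{181}{1162}\right) + \frac{49415}{49636} = - \frac{4745277}{1162} + \frac{49415}{49636} = - \frac{117739574471}{28838516}$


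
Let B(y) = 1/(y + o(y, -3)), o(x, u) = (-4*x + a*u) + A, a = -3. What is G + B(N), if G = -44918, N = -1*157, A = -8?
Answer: -21201295/472 ≈ -44918.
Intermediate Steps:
N = -157
o(x, u) = -8 - 4*x - 3*u (o(x, u) = (-4*x - 3*u) - 8 = -8 - 4*x - 3*u)
B(y) = 1/(1 - 3*y) (B(y) = 1/(y + (-8 - 4*y - 3*(-3))) = 1/(y + (-8 - 4*y + 9)) = 1/(y + (1 - 4*y)) = 1/(1 - 3*y))
G + B(N) = -44918 - 1/(-1 + 3*(-157)) = -44918 - 1/(-1 - 471) = -44918 - 1/(-472) = -44918 - 1*(-1/472) = -44918 + 1/472 = -21201295/472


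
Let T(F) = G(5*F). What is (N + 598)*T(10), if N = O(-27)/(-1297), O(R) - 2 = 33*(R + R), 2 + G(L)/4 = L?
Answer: 149258112/1297 ≈ 1.1508e+5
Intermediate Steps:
G(L) = -8 + 4*L
O(R) = 2 + 66*R (O(R) = 2 + 33*(R + R) = 2 + 33*(2*R) = 2 + 66*R)
T(F) = -8 + 20*F (T(F) = -8 + 4*(5*F) = -8 + 20*F)
N = 1780/1297 (N = (2 + 66*(-27))/(-1297) = (2 - 1782)*(-1/1297) = -1780*(-1/1297) = 1780/1297 ≈ 1.3724)
(N + 598)*T(10) = (1780/1297 + 598)*(-8 + 20*10) = 777386*(-8 + 200)/1297 = (777386/1297)*192 = 149258112/1297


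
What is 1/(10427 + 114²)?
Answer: 1/23423 ≈ 4.2693e-5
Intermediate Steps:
1/(10427 + 114²) = 1/(10427 + 12996) = 1/23423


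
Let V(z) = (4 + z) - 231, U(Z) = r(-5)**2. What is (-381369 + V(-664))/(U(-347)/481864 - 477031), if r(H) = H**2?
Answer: 61399110880/76621355053 ≈ 0.80133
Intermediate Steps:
U(Z) = 625 (U(Z) = ((-5)**2)**2 = 25**2 = 625)
V(z) = -227 + z
(-381369 + V(-664))/(U(-347)/481864 - 477031) = (-381369 + (-227 - 664))/(625/481864 - 477031) = (-381369 - 891)/(625*(1/481864) - 477031) = -382260/(625/481864 - 477031) = -382260/(-229864065159/481864) = -382260*(-481864/229864065159) = 61399110880/76621355053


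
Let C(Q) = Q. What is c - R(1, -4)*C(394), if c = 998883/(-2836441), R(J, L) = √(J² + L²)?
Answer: -998883/2836441 - 394*√17 ≈ -1624.9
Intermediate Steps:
c = -998883/2836441 (c = 998883*(-1/2836441) = -998883/2836441 ≈ -0.35216)
c - R(1, -4)*C(394) = -998883/2836441 - √(1² + (-4)²)*394 = -998883/2836441 - √(1 + 16)*394 = -998883/2836441 - √17*394 = -998883/2836441 - 394*√17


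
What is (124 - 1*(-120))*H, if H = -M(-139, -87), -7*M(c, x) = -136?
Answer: -33184/7 ≈ -4740.6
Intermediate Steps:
M(c, x) = 136/7 (M(c, x) = -1/7*(-136) = 136/7)
H = -136/7 (H = -1*136/7 = -136/7 ≈ -19.429)
(124 - 1*(-120))*H = (124 - 1*(-120))*(-136/7) = (124 + 120)*(-136/7) = 244*(-136/7) = -33184/7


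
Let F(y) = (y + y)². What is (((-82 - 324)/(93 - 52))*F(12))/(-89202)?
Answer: 38976/609547 ≈ 0.063943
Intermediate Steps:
F(y) = 4*y² (F(y) = (2*y)² = 4*y²)
(((-82 - 324)/(93 - 52))*F(12))/(-89202) = (((-82 - 324)/(93 - 52))*(4*12²))/(-89202) = ((-406/41)*(4*144))*(-1/89202) = (-406*1/41*576)*(-1/89202) = -406/41*576*(-1/89202) = -233856/41*(-1/89202) = 38976/609547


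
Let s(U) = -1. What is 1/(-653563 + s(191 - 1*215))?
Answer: -1/653564 ≈ -1.5301e-6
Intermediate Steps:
1/(-653563 + s(191 - 1*215)) = 1/(-653563 - 1) = 1/(-653564) = -1/653564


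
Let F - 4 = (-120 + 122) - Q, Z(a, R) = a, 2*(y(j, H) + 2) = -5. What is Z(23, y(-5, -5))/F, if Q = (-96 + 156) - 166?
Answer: 23/112 ≈ 0.20536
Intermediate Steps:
Q = -106 (Q = 60 - 166 = -106)
y(j, H) = -9/2 (y(j, H) = -2 + (½)*(-5) = -2 - 5/2 = -9/2)
F = 112 (F = 4 + ((-120 + 122) - 1*(-106)) = 4 + (2 + 106) = 4 + 108 = 112)
Z(23, y(-5, -5))/F = 23/112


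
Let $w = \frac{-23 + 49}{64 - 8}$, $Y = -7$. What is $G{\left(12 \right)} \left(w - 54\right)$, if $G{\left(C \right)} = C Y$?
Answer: $4497$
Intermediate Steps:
$G{\left(C \right)} = - 7 C$ ($G{\left(C \right)} = C \left(-7\right) = - 7 C$)
$w = \frac{13}{28}$ ($w = \frac{26}{56} = 26 \cdot \frac{1}{56} = \frac{13}{28} \approx 0.46429$)
$G{\left(12 \right)} \left(w - 54\right) = \left(-7\right) 12 \left(\frac{13}{28} - 54\right) = \left(-84\right) \left(- \frac{1499}{28}\right) = 4497$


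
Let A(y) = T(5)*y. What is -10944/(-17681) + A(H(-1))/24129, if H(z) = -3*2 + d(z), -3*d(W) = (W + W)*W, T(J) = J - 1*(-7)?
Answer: 262653296/426624849 ≈ 0.61565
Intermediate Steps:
T(J) = 7 + J (T(J) = J + 7 = 7 + J)
d(W) = -2*W²/3 (d(W) = -(W + W)*W/3 = -2*W*W/3 = -2*W²/3)
H(z) = -6 - 2*z²/3 (H(z) = -3*2 - 2*z²/3 = -6 - 2*z²/3)
A(y) = 12*y (A(y) = (7 + 5)*y = 12*y)
-10944/(-17681) + A(H(-1))/24129 = -10944/(-17681) + (12*(-6 - ⅔*(-1)²))/24129 = -10944*(-1/17681) + (12*(-6 - ⅔*1))*(1/24129) = 10944/17681 + (12*(-6 - ⅔))*(1/24129) = 10944/17681 + (12*(-20/3))*(1/24129) = 10944/17681 - 80*1/24129 = 10944/17681 - 80/24129 = 262653296/426624849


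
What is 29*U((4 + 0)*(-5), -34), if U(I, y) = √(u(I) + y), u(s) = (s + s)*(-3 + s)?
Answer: 29*√886 ≈ 863.21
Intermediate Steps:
u(s) = 2*s*(-3 + s) (u(s) = (2*s)*(-3 + s) = 2*s*(-3 + s))
U(I, y) = √(y + 2*I*(-3 + I)) (U(I, y) = √(2*I*(-3 + I) + y) = √(y + 2*I*(-3 + I)))
29*U((4 + 0)*(-5), -34) = 29*√(-34 + 2*((4 + 0)*(-5))*(-3 + (4 + 0)*(-5))) = 29*√(-34 + 2*(4*(-5))*(-3 + 4*(-5))) = 29*√(-34 + 2*(-20)*(-3 - 20)) = 29*√(-34 + 2*(-20)*(-23)) = 29*√(-34 + 920) = 29*√886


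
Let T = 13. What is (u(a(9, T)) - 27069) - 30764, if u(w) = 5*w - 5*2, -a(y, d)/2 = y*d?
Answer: -59013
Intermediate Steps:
a(y, d) = -2*d*y (a(y, d) = -2*y*d = -2*d*y)
u(w) = -10 + 5*w (u(w) = 5*w - 10 = -10 + 5*w)
(u(a(9, T)) - 27069) - 30764 = ((-10 + 5*(-2*13*9)) - 27069) - 30764 = ((-10 + 5*(-234)) - 27069) - 30764 = ((-10 - 1170) - 27069) - 30764 = (-1180 - 27069) - 30764 = -28249 - 30764 = -59013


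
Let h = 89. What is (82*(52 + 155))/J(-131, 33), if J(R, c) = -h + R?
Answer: -8487/110 ≈ -77.155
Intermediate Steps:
J(R, c) = -89 + R (J(R, c) = -1*89 + R = -89 + R)
(82*(52 + 155))/J(-131, 33) = (82*(52 + 155))/(-89 - 131) = (82*207)/(-220) = 16974*(-1/220) = -8487/110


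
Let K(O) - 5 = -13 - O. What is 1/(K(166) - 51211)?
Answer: -1/51385 ≈ -1.9461e-5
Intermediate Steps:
K(O) = -8 - O (K(O) = 5 + (-13 - O) = -8 - O)
1/(K(166) - 51211) = 1/((-8 - 1*166) - 51211) = 1/((-8 - 166) - 51211) = 1/(-174 - 51211) = 1/(-51385) = -1/51385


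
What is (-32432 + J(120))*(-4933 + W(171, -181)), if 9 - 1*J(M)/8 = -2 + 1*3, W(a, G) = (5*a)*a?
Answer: -4572692096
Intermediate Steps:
W(a, G) = 5*a²
J(M) = 64 (J(M) = 72 - 8*(-2 + 1*3) = 72 - 8*(-2 + 3) = 72 - 8*1 = 72 - 8 = 64)
(-32432 + J(120))*(-4933 + W(171, -181)) = (-32432 + 64)*(-4933 + 5*171²) = -32368*(-4933 + 5*29241) = -32368*(-4933 + 146205) = -32368*141272 = -4572692096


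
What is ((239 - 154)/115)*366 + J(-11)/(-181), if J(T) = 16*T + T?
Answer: 1130483/4163 ≈ 271.55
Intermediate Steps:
J(T) = 17*T
((239 - 154)/115)*366 + J(-11)/(-181) = ((239 - 154)/115)*366 + (17*(-11))/(-181) = (85*(1/115))*366 - 187*(-1/181) = (17/23)*366 + 187/181 = 6222/23 + 187/181 = 1130483/4163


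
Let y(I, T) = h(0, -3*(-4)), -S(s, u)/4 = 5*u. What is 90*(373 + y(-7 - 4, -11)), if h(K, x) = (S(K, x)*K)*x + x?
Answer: 34650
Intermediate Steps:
S(s, u) = -20*u
h(K, x) = x - 20*K*x² (h(K, x) = ((-20*x)*K)*x + x = (-20*K*x)*x + x = -20*K*x² + x = x - 20*K*x²)
y(I, T) = 12 (y(I, T) = (-3*(-4))*(1 - 20*0*(-3*(-4))) = 12*(1 - 20*0*12) = 12*(1 + 0) = 12*1 = 12)
90*(373 + y(-7 - 4, -11)) = 90*(373 + 12) = 90*385 = 34650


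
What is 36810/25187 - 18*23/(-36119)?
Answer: 1339967808/909729253 ≈ 1.4729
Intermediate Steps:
36810/25187 - 18*23/(-36119) = 36810*(1/25187) - 414*(-1/36119) = 36810/25187 + 414/36119 = 1339967808/909729253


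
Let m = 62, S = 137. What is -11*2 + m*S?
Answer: 8472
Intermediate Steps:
-11*2 + m*S = -11*2 + 62*137 = -22 + 8494 = 8472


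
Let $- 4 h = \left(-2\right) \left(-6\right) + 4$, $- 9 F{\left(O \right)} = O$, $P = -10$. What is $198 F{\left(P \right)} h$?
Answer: $-880$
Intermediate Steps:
$F{\left(O \right)} = - \frac{O}{9}$
$h = -4$ ($h = - \frac{\left(-2\right) \left(-6\right) + 4}{4} = - \frac{12 + 4}{4} = \left(- \frac{1}{4}\right) 16 = -4$)
$198 F{\left(P \right)} h = 198 \left(\left(- \frac{1}{9}\right) \left(-10\right)\right) \left(-4\right) = 198 \cdot \frac{10}{9} \left(-4\right) = 220 \left(-4\right) = -880$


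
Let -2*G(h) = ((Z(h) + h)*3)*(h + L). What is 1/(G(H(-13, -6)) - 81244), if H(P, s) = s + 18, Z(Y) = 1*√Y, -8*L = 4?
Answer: -325804/26537047321 + 138*√3/26537047321 ≈ -1.2268e-5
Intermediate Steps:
L = -½ (L = -⅛*4 = -½ ≈ -0.50000)
Z(Y) = √Y
H(P, s) = 18 + s
G(h) = -(-½ + h)*(3*h + 3*√h)/2 (G(h) = -(√h + h)*3*(h - ½)/2 = -(h + √h)*3*(-½ + h)/2 = -(3*h + 3*√h)*(-½ + h)/2 = -(-½ + h)*(3*h + 3*√h)/2)
1/(G(H(-13, -6)) - 81244) = 1/((-3*(18 - 6)²/2 - 3*(18 - 6)^(3/2)/2 + 3*(18 - 6)/4 + 3*√(18 - 6)/4) - 81244) = 1/((-3/2*12² - 36*√3 + (¾)*12 + 3*√12/4) - 81244) = 1/((-3/2*144 - 36*√3 + 9 + 3*(2*√3)/4) - 81244) = 1/((-216 - 36*√3 + 9 + 3*√3/2) - 81244) = 1/((-207 - 69*√3/2) - 81244) = 1/(-81451 - 69*√3/2)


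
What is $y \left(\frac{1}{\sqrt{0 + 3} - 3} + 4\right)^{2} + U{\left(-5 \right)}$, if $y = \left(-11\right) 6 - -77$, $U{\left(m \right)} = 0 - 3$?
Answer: $\frac{398}{3} - \frac{77 \sqrt{3}}{6} \approx 110.44$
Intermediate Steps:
$U{\left(m \right)} = -3$ ($U{\left(m \right)} = 0 - 3 = -3$)
$y = 11$ ($y = -66 + 77 = 11$)
$y \left(\frac{1}{\sqrt{0 + 3} - 3} + 4\right)^{2} + U{\left(-5 \right)} = 11 \left(\frac{1}{\sqrt{0 + 3} - 3} + 4\right)^{2} - 3 = 11 \left(\frac{1}{\sqrt{3} - 3} + 4\right)^{2} - 3 = 11 \left(\frac{1}{-3 + \sqrt{3}} + 4\right)^{2} - 3 = 11 \left(4 + \frac{1}{-3 + \sqrt{3}}\right)^{2} - 3 = -3 + 11 \left(4 + \frac{1}{-3 + \sqrt{3}}\right)^{2}$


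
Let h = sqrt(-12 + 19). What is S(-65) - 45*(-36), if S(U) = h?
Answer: 1620 + sqrt(7) ≈ 1622.6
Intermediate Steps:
h = sqrt(7) ≈ 2.6458
S(U) = sqrt(7)
S(-65) - 45*(-36) = sqrt(7) - 45*(-36) = sqrt(7) - 1*(-1620) = sqrt(7) + 1620 = 1620 + sqrt(7)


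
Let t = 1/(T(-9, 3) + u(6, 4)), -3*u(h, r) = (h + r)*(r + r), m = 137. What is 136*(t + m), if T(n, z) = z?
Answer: 1322464/71 ≈ 18626.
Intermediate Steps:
u(h, r) = -2*r*(h + r)/3 (u(h, r) = -(h + r)*(r + r)/3 = -(h + r)*2*r/3 = -2*r*(h + r)/3)
t = -3/71 (t = 1/(3 - 2/3*4*(6 + 4)) = 1/(3 - 2/3*4*10) = 1/(3 - 80/3) = 1/(-71/3) = -3/71 ≈ -0.042253)
136*(t + m) = 136*(-3/71 + 137) = 136*(9724/71) = 1322464/71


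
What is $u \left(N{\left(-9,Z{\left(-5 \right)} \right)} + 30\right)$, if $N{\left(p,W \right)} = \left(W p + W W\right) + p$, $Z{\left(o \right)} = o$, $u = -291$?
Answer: $-26481$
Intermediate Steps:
$N{\left(p,W \right)} = p + W^{2} + W p$ ($N{\left(p,W \right)} = \left(W p + W^{2}\right) + p = \left(W^{2} + W p\right) + p = p + W^{2} + W p$)
$u \left(N{\left(-9,Z{\left(-5 \right)} \right)} + 30\right) = - 291 \left(\left(-9 + \left(-5\right)^{2} - -45\right) + 30\right) = - 291 \left(\left(-9 + 25 + 45\right) + 30\right) = - 291 \left(61 + 30\right) = \left(-291\right) 91 = -26481$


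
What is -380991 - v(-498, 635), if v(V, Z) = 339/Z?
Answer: -241929624/635 ≈ -3.8099e+5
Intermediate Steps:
-380991 - v(-498, 635) = -380991 - 339/635 = -241929624/635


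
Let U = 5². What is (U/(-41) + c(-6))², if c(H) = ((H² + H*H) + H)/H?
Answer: 226576/1681 ≈ 134.79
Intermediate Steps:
c(H) = (H + 2*H²)/H (c(H) = ((H² + H²) + H)/H = (2*H² + H)/H = (H + 2*H²)/H)
U = 25
(U/(-41) + c(-6))² = (25/(-41) + (1 + 2*(-6)))² = (25*(-1/41) + (1 - 12))² = (-25/41 - 11)² = (-476/41)² = 226576/1681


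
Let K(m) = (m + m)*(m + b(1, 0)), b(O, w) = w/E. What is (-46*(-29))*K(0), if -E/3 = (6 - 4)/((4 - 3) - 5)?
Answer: 0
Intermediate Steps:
E = 3/2 (E = -3*(6 - 4)/((4 - 3) - 5) = -6/(1 - 5) = -6/(-4) = -6*(-1)/4 = -3*(-½) = 3/2 ≈ 1.5000)
b(O, w) = 2*w/3 (b(O, w) = w/(3/2) = w*(⅔) = 2*w/3)
K(m) = 2*m² (K(m) = (m + m)*(m + (⅔)*0) = (2*m)*(m + 0) = (2*m)*m = 2*m²)
(-46*(-29))*K(0) = (-46*(-29))*(2*0²) = 1334*(2*0) = 1334*0 = 0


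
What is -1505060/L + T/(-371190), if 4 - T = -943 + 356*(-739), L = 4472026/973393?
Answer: -271900024910853503/829985665470 ≈ -3.2760e+5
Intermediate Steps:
L = 4472026/973393 (L = 4472026*(1/973393) = 4472026/973393 ≈ 4.5943)
T = 264031 (T = 4 - (-943 + 356*(-739)) = 4 - (-943 - 263084) = 4 - 1*(-264027) = 4 + 264027 = 264031)
-1505060/L + T/(-371190) = -1505060/4472026/973393 + 264031/(-371190) = -1505060*973393/4472026 + 264031*(-1/371190) = -732507434290/2236013 - 264031/371190 = -271900024910853503/829985665470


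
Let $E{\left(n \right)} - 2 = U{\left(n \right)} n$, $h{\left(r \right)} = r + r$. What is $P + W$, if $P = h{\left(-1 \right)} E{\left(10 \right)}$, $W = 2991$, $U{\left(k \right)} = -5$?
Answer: $3087$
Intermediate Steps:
$h{\left(r \right)} = 2 r$
$E{\left(n \right)} = 2 - 5 n$
$P = 96$ ($P = 2 \left(-1\right) \left(2 - 50\right) = - 2 \left(2 - 50\right) = \left(-2\right) \left(-48\right) = 96$)
$P + W = 96 + 2991 = 3087$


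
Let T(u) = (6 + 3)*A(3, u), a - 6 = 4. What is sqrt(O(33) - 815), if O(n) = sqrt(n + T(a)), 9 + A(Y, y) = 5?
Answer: sqrt(-815 + I*sqrt(3)) ≈ 0.0303 + 28.548*I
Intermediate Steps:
a = 10 (a = 6 + 4 = 10)
A(Y, y) = -4 (A(Y, y) = -9 + 5 = -4)
T(u) = -36 (T(u) = (6 + 3)*(-4) = 9*(-4) = -36)
O(n) = sqrt(-36 + n) (O(n) = sqrt(n - 36) = sqrt(-36 + n))
sqrt(O(33) - 815) = sqrt(sqrt(-36 + 33) - 815) = sqrt(sqrt(-3) - 815) = sqrt(I*sqrt(3) - 815) = sqrt(-815 + I*sqrt(3))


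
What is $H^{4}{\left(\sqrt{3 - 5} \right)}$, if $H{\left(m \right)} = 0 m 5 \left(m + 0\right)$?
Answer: $0$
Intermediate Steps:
$H{\left(m \right)} = 0$ ($H{\left(m \right)} = 0 \cdot 5 m = 0 m = 0$)
$H^{4}{\left(\sqrt{3 - 5} \right)} = 0^{4} = 0$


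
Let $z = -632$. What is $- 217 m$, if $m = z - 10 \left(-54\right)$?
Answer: $19964$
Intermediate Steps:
$m = -92$ ($m = -632 - 10 \left(-54\right) = -632 - -540 = -632 + 540 = -92$)
$- 217 m = \left(-217\right) \left(-92\right) = 19964$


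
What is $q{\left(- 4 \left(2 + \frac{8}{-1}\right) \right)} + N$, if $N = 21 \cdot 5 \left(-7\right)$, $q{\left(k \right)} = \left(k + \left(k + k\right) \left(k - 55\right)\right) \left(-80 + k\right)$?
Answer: $81249$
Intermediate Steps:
$q{\left(k \right)} = \left(-80 + k\right) \left(k + 2 k \left(-55 + k\right)\right)$ ($q{\left(k \right)} = \left(k + 2 k \left(-55 + k\right)\right) \left(-80 + k\right) = \left(-80 + k\right) \left(k + 2 k \left(-55 + k\right)\right)$)
$N = -735$ ($N = 105 \left(-7\right) = -735$)
$q{\left(- 4 \left(2 + \frac{8}{-1}\right) \right)} + N = - 4 \left(2 + \frac{8}{-1}\right) \left(8720 - 269 \left(- 4 \left(2 + \frac{8}{-1}\right)\right) + 2 \left(- 4 \left(2 + \frac{8}{-1}\right)\right)^{2}\right) - 735 = - 4 \left(2 + 8 \left(-1\right)\right) \left(8720 - 269 \left(- 4 \left(2 + 8 \left(-1\right)\right)\right) + 2 \left(- 4 \left(2 + 8 \left(-1\right)\right)\right)^{2}\right) - 735 = - 4 \left(2 - 8\right) \left(8720 - 269 \left(- 4 \left(2 - 8\right)\right) + 2 \left(- 4 \left(2 - 8\right)\right)^{2}\right) - 735 = \left(-4\right) \left(-6\right) \left(8720 - 269 \left(\left(-4\right) \left(-6\right)\right) + 2 \left(\left(-4\right) \left(-6\right)\right)^{2}\right) - 735 = 24 \left(8720 - 6456 + 2 \cdot 24^{2}\right) - 735 = 24 \left(8720 - 6456 + 2 \cdot 576\right) - 735 = 24 \left(8720 - 6456 + 1152\right) - 735 = 24 \cdot 3416 - 735 = 81984 - 735 = 81249$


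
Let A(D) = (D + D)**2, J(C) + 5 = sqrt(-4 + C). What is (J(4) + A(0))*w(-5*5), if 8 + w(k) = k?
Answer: 165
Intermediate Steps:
w(k) = -8 + k
J(C) = -5 + sqrt(-4 + C)
A(D) = 4*D**2 (A(D) = (2*D)**2 = 4*D**2)
(J(4) + A(0))*w(-5*5) = ((-5 + sqrt(-4 + 4)) + 4*0**2)*(-8 - 5*5) = ((-5 + sqrt(0)) + 4*0)*(-8 - 25) = ((-5 + 0) + 0)*(-33) = (-5 + 0)*(-33) = -5*(-33) = 165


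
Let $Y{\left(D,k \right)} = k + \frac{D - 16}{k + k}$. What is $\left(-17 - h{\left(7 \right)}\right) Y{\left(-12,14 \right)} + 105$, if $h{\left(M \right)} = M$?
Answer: $-207$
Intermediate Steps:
$Y{\left(D,k \right)} = k + \frac{-16 + D}{2 k}$
$\left(-17 - h{\left(7 \right)}\right) Y{\left(-12,14 \right)} + 105 = \left(-17 - 7\right) \frac{-8 + 14^{2} + \frac{1}{2} \left(-12\right)}{14} + 105 = \left(-17 - 7\right) \frac{-8 + 196 - 6}{14} + 105 = - 24 \cdot \frac{1}{14} \cdot 182 + 105 = \left(-24\right) 13 + 105 = -312 + 105 = -207$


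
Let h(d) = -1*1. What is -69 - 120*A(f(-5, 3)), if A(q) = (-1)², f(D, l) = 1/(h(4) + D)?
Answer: -189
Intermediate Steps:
h(d) = -1
f(D, l) = 1/(-1 + D)
A(q) = 1
-69 - 120*A(f(-5, 3)) = -69 - 120*1 = -69 - 120 = -189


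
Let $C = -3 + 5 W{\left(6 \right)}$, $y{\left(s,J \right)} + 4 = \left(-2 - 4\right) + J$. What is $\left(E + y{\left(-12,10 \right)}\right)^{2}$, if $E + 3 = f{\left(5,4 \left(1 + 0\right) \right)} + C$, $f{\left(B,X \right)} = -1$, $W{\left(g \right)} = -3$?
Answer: $484$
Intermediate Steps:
$y{\left(s,J \right)} = -10 + J$ ($y{\left(s,J \right)} = -4 + \left(\left(-2 - 4\right) + J\right) = -4 + \left(-6 + J\right) = -10 + J$)
$C = -18$ ($C = -3 + 5 \left(-3\right) = -3 - 15 = -18$)
$E = -22$ ($E = -3 - 19 = -22$)
$\left(E + y{\left(-12,10 \right)}\right)^{2} = \left(-22 + \left(-10 + 10\right)\right)^{2} = \left(-22 + 0\right)^{2} = \left(-22\right)^{2} = 484$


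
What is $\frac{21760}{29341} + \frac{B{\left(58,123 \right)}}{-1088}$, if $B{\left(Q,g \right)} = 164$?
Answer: $\frac{4715739}{7980752} \approx 0.59089$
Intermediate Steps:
$\frac{21760}{29341} + \frac{B{\left(58,123 \right)}}{-1088} = \frac{21760}{29341} + \frac{164}{-1088} = 21760 \cdot \frac{1}{29341} + 164 \left(- \frac{1}{1088}\right) = \frac{21760}{29341} - \frac{41}{272} = \frac{4715739}{7980752}$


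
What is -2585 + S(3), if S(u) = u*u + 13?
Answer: -2563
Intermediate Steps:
S(u) = 13 + u² (S(u) = u² + 13 = 13 + u²)
-2585 + S(3) = -2585 + (13 + 3²) = -2585 + (13 + 9) = -2585 + 22 = -2563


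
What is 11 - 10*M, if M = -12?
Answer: 131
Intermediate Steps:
11 - 10*M = 11 - 10*(-12) = 11 + 120 = 131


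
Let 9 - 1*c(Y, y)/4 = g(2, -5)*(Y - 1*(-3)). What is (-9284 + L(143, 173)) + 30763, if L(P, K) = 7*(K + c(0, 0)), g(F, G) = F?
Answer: 22774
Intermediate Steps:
c(Y, y) = 12 - 8*Y (c(Y, y) = 36 - 8*(Y - 1*(-3)) = 36 - 8*(Y + 3) = 36 - 8*(3 + Y) = 36 - 4*(6 + 2*Y) = 36 + (-24 - 8*Y) = 12 - 8*Y)
L(P, K) = 84 + 7*K (L(P, K) = 7*(K + (12 - 8*0)) = 7*(K + (12 + 0)) = 7*(K + 12) = 7*(12 + K) = 84 + 7*K)
(-9284 + L(143, 173)) + 30763 = (-9284 + (84 + 7*173)) + 30763 = (-9284 + (84 + 1211)) + 30763 = (-9284 + 1295) + 30763 = -7989 + 30763 = 22774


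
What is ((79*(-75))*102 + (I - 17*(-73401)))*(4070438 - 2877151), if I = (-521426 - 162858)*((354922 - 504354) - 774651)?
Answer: 754558155451923193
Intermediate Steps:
I = 632335211572 (I = -684284*(-149432 - 774651) = -684284*(-924083) = 632335211572)
((79*(-75))*102 + (I - 17*(-73401)))*(4070438 - 2877151) = ((79*(-75))*102 + (632335211572 - 17*(-73401)))*(4070438 - 2877151) = (-5925*102 + (632335211572 + 1247817))*1193287 = (-604350 + 632336459389)*1193287 = 632335855039*1193287 = 754558155451923193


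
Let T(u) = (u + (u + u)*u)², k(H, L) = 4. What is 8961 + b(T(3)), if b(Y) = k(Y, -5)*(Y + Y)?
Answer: 12489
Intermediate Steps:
T(u) = (u + 2*u²)² (T(u) = (u + (2*u)*u)² = (u + 2*u²)²)
b(Y) = 8*Y (b(Y) = 4*(Y + Y) = 4*(2*Y) = 8*Y)
8961 + b(T(3)) = 8961 + 8*(3²*(1 + 2*3)²) = 8961 + 8*(9*(1 + 6)²) = 8961 + 8*(9*7²) = 8961 + 8*(9*49) = 8961 + 8*441 = 8961 + 3528 = 12489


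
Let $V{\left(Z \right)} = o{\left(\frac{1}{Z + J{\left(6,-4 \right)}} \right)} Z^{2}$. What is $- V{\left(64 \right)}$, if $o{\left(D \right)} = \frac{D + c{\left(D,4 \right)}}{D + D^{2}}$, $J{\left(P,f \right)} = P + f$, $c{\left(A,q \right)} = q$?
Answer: $- \frac{71639040}{67} \approx -1.0692 \cdot 10^{6}$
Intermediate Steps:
$o{\left(D \right)} = \frac{4 + D}{D + D^{2}}$ ($o{\left(D \right)} = \frac{D + 4}{D + D^{2}} = \frac{4 + D}{D + D^{2}}$)
$V{\left(Z \right)} = \frac{Z^{2} \left(2 + Z\right) \left(4 + \frac{1}{2 + Z}\right)}{1 + \frac{1}{2 + Z}}$ ($V{\left(Z \right)} = \frac{4 + \frac{1}{Z + \left(6 - 4\right)}}{\frac{1}{Z + \left(6 - 4\right)} \left(1 + \frac{1}{Z + \left(6 - 4\right)}\right)} Z^{2} = \frac{4 + \frac{1}{Z + 2}}{\frac{1}{Z + 2} \left(1 + \frac{1}{Z + 2}\right)} Z^{2} = \frac{4 + \frac{1}{2 + Z}}{\frac{1}{2 + Z} \left(1 + \frac{1}{2 + Z}\right)} Z^{2} = \frac{\left(2 + Z\right) \left(4 + \frac{1}{2 + Z}\right)}{1 + \frac{1}{2 + Z}} Z^{2} = \frac{Z^{2} \left(2 + Z\right) \left(4 + \frac{1}{2 + Z}\right)}{1 + \frac{1}{2 + Z}}$)
$- V{\left(64 \right)} = - \frac{64^{2} \left(2 + 64\right) \left(9 + 4 \cdot 64\right)}{3 + 64} = - \frac{4096 \cdot 66 \left(9 + 256\right)}{67} = - \frac{4096 \cdot 66 \cdot 265}{67} = \left(-1\right) \frac{71639040}{67} = - \frac{71639040}{67}$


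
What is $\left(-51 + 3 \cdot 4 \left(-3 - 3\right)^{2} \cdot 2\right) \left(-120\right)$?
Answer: $-97560$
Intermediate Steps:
$\left(-51 + 3 \cdot 4 \left(-3 - 3\right)^{2} \cdot 2\right) \left(-120\right) = \left(-51 + 12 \left(-6\right)^{2} \cdot 2\right) \left(-120\right) = \left(-51 + 12 \cdot 36 \cdot 2\right) \left(-120\right) = \left(-51 + 12 \cdot 72\right) \left(-120\right) = \left(-51 + 864\right) \left(-120\right) = 813 \left(-120\right) = -97560$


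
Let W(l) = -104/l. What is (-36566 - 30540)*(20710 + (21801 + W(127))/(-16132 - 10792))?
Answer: -2375952635517721/1709674 ≈ -1.3897e+9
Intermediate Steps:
(-36566 - 30540)*(20710 + (21801 + W(127))/(-16132 - 10792)) = (-36566 - 30540)*(20710 + (21801 - 104/127)/(-16132 - 10792)) = -67106*(20710 + (21801 - 104*1/127)/(-26924)) = -67106*(20710 + (21801 - 104/127)*(-1/26924)) = -67106*(20710 + (2768623/127)*(-1/26924)) = -67106*(20710 - 2768623/3419348) = -67106*70811928457/3419348 = -2375952635517721/1709674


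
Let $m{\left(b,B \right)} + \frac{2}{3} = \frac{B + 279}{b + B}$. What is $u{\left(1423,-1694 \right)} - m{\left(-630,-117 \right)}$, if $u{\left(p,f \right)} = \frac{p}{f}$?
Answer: $\frac{18353}{421806} \approx 0.04351$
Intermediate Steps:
$m{\left(b,B \right)} = - \frac{2}{3} + \frac{279 + B}{B + b}$ ($m{\left(b,B \right)} = - \frac{2}{3} + \frac{B + 279}{b + B} = - \frac{2}{3} + \frac{279 + B}{B + b}$)
$u{\left(1423,-1694 \right)} - m{\left(-630,-117 \right)} = \frac{1423}{-1694} - \frac{837 - 117 - -1260}{3 \left(-117 - 630\right)} = 1423 \left(- \frac{1}{1694}\right) - \frac{837 - 117 + 1260}{3 \left(-747\right)} = - \frac{1423}{1694} - \frac{1}{3} \left(- \frac{1}{747}\right) 1980 = - \frac{1423}{1694} - - \frac{220}{249} = - \frac{1423}{1694} + \frac{220}{249} = \frac{18353}{421806}$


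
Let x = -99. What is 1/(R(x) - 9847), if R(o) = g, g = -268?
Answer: -1/10115 ≈ -9.8863e-5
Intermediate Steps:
R(o) = -268
1/(R(x) - 9847) = 1/(-268 - 9847) = 1/(-10115) = -1/10115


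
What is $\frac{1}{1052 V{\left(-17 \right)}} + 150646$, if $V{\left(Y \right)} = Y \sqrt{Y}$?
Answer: $150646 + \frac{i \sqrt{17}}{304028} \approx 1.5065 \cdot 10^{5} + 1.3562 \cdot 10^{-5} i$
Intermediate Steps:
$V{\left(Y \right)} = Y^{\frac{3}{2}}$
$\frac{1}{1052 V{\left(-17 \right)}} + 150646 = \frac{1}{1052 \left(-17\right)^{\frac{3}{2}}} + 150646 = \frac{1}{1052 \left(- 17 i \sqrt{17}\right)} + 150646 = \frac{1}{\left(-17884\right) i \sqrt{17}} + 150646 = \frac{i \sqrt{17}}{304028} + 150646 = 150646 + \frac{i \sqrt{17}}{304028}$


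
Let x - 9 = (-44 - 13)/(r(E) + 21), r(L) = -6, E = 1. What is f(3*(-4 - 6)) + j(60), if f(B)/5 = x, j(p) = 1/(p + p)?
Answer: 3121/120 ≈ 26.008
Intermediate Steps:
j(p) = 1/(2*p)
x = 26/5 (x = 9 + (-44 - 13)/(-6 + 21) = 9 - 57/15 = 9 - 57*1/15 = 9 - 19/5 = 26/5 ≈ 5.2000)
f(B) = 26 (f(B) = 5*(26/5) = 26)
f(3*(-4 - 6)) + j(60) = 26 + (1/2)/60 = 26 + (1/2)*(1/60) = 26 + 1/120 = 3121/120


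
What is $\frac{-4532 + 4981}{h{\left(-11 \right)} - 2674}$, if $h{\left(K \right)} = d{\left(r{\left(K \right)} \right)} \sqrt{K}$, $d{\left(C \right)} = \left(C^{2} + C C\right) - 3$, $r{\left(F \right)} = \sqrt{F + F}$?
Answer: $- \frac{1200626}{7174575} + \frac{21103 i \sqrt{11}}{7174575} \approx -0.16734 + 0.0097554 i$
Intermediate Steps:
$r{\left(F \right)} = \sqrt{2} \sqrt{F}$ ($r{\left(F \right)} = \sqrt{2 F} = \sqrt{2} \sqrt{F}$)
$d{\left(C \right)} = -3 + 2 C^{2}$ ($d{\left(C \right)} = \left(C^{2} + C^{2}\right) - 3 = 2 C^{2} - 3 = -3 + 2 C^{2}$)
$h{\left(K \right)} = \sqrt{K} \left(-3 + 4 K\right)$ ($h{\left(K \right)} = \left(-3 + 2 \left(\sqrt{2} \sqrt{K}\right)^{2}\right) \sqrt{K} = \left(-3 + 2 \cdot 2 K\right) \sqrt{K} = \left(-3 + 4 K\right) \sqrt{K} = \sqrt{K} \left(-3 + 4 K\right)$)
$\frac{-4532 + 4981}{h{\left(-11 \right)} - 2674} = \frac{-4532 + 4981}{\sqrt{-11} \left(-3 + 4 \left(-11\right)\right) - 2674} = \frac{449}{i \sqrt{11} \left(-3 - 44\right) - 2674} = \frac{449}{i \sqrt{11} \left(-47\right) - 2674} = \frac{449}{- 47 i \sqrt{11} - 2674} = \frac{449}{-2674 - 47 i \sqrt{11}}$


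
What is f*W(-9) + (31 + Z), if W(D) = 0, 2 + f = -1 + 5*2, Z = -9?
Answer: 22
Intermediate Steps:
f = 7 (f = -2 + (-1 + 5*2) = -2 + (-1 + 10) = -2 + 9 = 7)
f*W(-9) + (31 + Z) = 7*0 + (31 - 9) = 0 + 22 = 22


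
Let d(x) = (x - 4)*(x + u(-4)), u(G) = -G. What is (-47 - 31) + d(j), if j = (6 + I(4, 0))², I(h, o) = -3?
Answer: -13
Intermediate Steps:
j = 9 (j = (6 - 3)² = 3² = 9)
d(x) = (-4 + x)*(4 + x) (d(x) = (x - 4)*(x - 1*(-4)) = (-4 + x)*(x + 4) = (-4 + x)*(4 + x))
(-47 - 31) + d(j) = (-47 - 31) + (-16 + 9²) = -78 + (-16 + 81) = -78 + 65 = -13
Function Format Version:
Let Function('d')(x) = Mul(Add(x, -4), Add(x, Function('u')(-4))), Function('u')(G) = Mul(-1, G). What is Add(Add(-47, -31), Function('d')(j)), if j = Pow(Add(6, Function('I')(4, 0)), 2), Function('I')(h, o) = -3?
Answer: -13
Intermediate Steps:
j = 9 (j = Pow(Add(6, -3), 2) = Pow(3, 2) = 9)
Function('d')(x) = Mul(Add(-4, x), Add(4, x)) (Function('d')(x) = Mul(Add(x, -4), Add(x, Mul(-1, -4))) = Mul(Add(-4, x), Add(x, 4)) = Mul(Add(-4, x), Add(4, x)))
Add(Add(-47, -31), Function('d')(j)) = Add(Add(-47, -31), Add(-16, Pow(9, 2))) = Add(-78, Add(-16, 81)) = Add(-78, 65) = -13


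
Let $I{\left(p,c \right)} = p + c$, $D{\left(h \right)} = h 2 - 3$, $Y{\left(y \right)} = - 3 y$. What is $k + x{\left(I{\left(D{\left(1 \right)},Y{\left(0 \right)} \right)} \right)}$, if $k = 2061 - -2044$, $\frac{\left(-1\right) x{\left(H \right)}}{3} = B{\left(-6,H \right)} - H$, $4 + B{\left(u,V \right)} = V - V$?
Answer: $4114$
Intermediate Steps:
$B{\left(u,V \right)} = -4$ ($B{\left(u,V \right)} = -4 + \left(V - V\right) = -4 + 0 = -4$)
$D{\left(h \right)} = -3 + 2 h$ ($D{\left(h \right)} = 2 h - 3 = -3 + 2 h$)
$I{\left(p,c \right)} = c + p$
$x{\left(H \right)} = 12 + 3 H$ ($x{\left(H \right)} = - 3 \left(-4 - H\right) = 12 + 3 H$)
$k = 4105$ ($k = 2061 + 2044 = 4105$)
$k + x{\left(I{\left(D{\left(1 \right)},Y{\left(0 \right)} \right)} \right)} = 4105 + \left(12 + 3 \left(\left(-3\right) 0 + \left(-3 + 2 \cdot 1\right)\right)\right) = 4105 + \left(12 + 3 \left(0 + \left(-3 + 2\right)\right)\right) = 4105 + \left(12 + 3 \left(0 - 1\right)\right) = 4105 + \left(12 + 3 \left(-1\right)\right) = 4105 + \left(12 - 3\right) = 4105 + 9 = 4114$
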